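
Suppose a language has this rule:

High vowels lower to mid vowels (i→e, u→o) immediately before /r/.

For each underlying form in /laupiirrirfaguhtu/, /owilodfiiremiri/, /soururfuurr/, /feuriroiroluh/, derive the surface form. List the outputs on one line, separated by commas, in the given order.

laupierrerfaguhtu, owilodfieremeri, soororfuorr, feoreroeroluh

/laupiirrirfaguhtu/: /i/ is a high vowel immediately before /r/, so it lowers to [e]. /i/ is a high vowel immediately before /r/, so it lowers to [e]. → [laupierrerfaguhtu].
/owilodfiiremiri/: /i/ is a high vowel immediately before /r/, so it lowers to [e]. /i/ is a high vowel immediately before /r/, so it lowers to [e]. → [owilodfieremeri].
/soururfuurr/: /u/ is a high vowel immediately before /r/, so it lowers to [o]. /u/ is a high vowel immediately before /r/, so it lowers to [o]. /u/ is a high vowel immediately before /r/, so it lowers to [o]. → [soororfuorr].
/feuriroiroluh/: /u/ is a high vowel immediately before /r/, so it lowers to [o]. /i/ is a high vowel immediately before /r/, so it lowers to [e]. /i/ is a high vowel immediately before /r/, so it lowers to [e]. → [feoreroeroluh].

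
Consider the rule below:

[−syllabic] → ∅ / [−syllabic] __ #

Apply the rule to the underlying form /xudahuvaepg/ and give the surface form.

/g/ is the second consonant of a word-final cluster /pg/, so it deletes.
Surface form: [xudahuvaep].

xudahuvaep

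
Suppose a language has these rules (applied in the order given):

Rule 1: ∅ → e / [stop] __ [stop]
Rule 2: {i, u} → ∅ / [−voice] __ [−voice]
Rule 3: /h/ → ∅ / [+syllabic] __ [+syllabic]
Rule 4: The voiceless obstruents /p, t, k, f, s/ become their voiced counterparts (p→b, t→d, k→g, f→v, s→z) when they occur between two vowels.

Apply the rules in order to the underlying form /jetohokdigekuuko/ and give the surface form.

jedoogedigeguugo

Rule 1 (stop-cluster e-epenthesis): /k/ and /d/ form a stop–stop cluster, so [e] is inserted between them. /jetohokdigekuuko/ → jetohokedigekuuko.
Rule 2 (high vowel syncope): no segment meets the environment; /jetohokedigekuuko/ is unchanged.
Rule 3 (intervocalic h-deletion): /h/ occurs between vowels /o/ and /o/, so it deletes. /jetohokedigekuuko/ → jetookedigekuuko.
Rule 4 (intervocalic voicing): /t/ is a voiceless obstruent between vowels /e/ and /o/, so it voices to [d]. /k/ is a voiceless obstruent between vowels /o/ and /e/, so it voices to [g]. /k/ is a voiceless obstruent between vowels /e/ and /u/, so it voices to [g]. /k/ is a voiceless obstruent between vowels /u/ and /o/, so it voices to [g]. /jetookedigekuuko/ → jedoogedigeguugo.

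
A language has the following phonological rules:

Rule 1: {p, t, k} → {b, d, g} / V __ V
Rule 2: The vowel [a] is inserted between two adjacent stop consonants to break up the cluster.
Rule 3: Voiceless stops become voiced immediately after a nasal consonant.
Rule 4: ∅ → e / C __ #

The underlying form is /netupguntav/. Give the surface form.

nedupagundave

Rule 1 (intervocalic voicing): /t/ is a voiceless stop between vowels /e/ and /u/, so it voices to [d]. /netupguntav/ → nedupguntav.
Rule 2 (stop-cluster a-epenthesis): /p/ and /g/ form a stop–stop cluster, so [a] is inserted between them. /nedupguntav/ → nedupaguntav.
Rule 3 (post-nasal voicing): /t/ is a voiceless stop immediately after the nasal /n/, so it voices to [d]. /nedupaguntav/ → nedupagundav.
Rule 4 (final e-epenthesis): the form ends in the consonant /v/, so [e] is inserted word-finally. /nedupagundav/ → nedupagundave.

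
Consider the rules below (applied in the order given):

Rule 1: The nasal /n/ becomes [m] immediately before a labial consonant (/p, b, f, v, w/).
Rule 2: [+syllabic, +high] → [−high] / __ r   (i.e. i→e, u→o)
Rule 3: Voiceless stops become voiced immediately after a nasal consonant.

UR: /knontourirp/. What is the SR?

knondoorerp

Rule 1 (nasal place assimilation): no segment meets the environment; /knontourirp/ is unchanged.
Rule 2 (pre-rhotic lowering): /u/ is a high vowel immediately before /r/, so it lowers to [o]. /i/ is a high vowel immediately before /r/, so it lowers to [e]. /knontourirp/ → knontoorerp.
Rule 3 (post-nasal voicing): /t/ is a voiceless stop immediately after the nasal /n/, so it voices to [d]. /knontoorerp/ → knondoorerp.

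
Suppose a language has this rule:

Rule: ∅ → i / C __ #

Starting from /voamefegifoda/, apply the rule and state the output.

No segment of /voamefegifoda/ meets the structural description of the rule, so the form surfaces unchanged.

voamefegifoda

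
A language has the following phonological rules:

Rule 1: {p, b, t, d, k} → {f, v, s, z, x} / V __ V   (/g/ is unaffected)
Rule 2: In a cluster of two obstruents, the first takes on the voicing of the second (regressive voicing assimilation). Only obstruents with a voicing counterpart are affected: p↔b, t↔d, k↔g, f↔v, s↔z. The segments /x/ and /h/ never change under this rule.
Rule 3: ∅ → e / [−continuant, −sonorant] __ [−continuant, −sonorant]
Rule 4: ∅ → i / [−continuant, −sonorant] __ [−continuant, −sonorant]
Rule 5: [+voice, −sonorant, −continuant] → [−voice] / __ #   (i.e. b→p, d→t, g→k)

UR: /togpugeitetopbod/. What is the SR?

tokepugeisesobebot

Rule 1 (intervocalic spirantization): /t/ is a stop between vowels /i/ and /e/, so it spirantizes to the fricative [s]. /t/ is a stop between vowels /e/ and /o/, so it spirantizes to the fricative [s]. /togpugeitetopbod/ → togpugeisesopbod.
Rule 2 (regressive voicing assimilation): /g/ precedes the voiceless obstruent /p/, so it devoices to [k] by assimilation. /p/ precedes the voiced obstruent /b/, so it voices to [b] by assimilation. /togpugeisesopbod/ → tokpugeisesobbod.
Rule 3 (stop-cluster e-epenthesis): /k/ and /p/ form a stop–stop cluster, so [e] is inserted between them. /b/ and /b/ form a stop–stop cluster, so [e] is inserted between them. /tokpugeisesobbod/ → tokepugeisesobebod.
Rule 4 (stop-cluster i-epenthesis): no segment meets the environment; /tokepugeisesobebod/ is unchanged.
Rule 5 (final devoicing): /d/ is a voiced stop in word-final position, so it devoices to [t]. /tokepugeisesobebod/ → tokepugeisesobebot.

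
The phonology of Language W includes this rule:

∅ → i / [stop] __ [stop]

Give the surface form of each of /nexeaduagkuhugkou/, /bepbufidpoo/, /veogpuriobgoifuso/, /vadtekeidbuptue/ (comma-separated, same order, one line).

nexeaduagikuhugikou, bepibufidipoo, veogipuriobigoifuso, vaditekeidibupitue

/nexeaduagkuhugkou/: /g/ and /k/ form a stop–stop cluster, so [i] is inserted between them. /g/ and /k/ form a stop–stop cluster, so [i] is inserted between them. → [nexeaduagikuhugikou].
/bepbufidpoo/: /p/ and /b/ form a stop–stop cluster, so [i] is inserted between them. /d/ and /p/ form a stop–stop cluster, so [i] is inserted between them. → [bepibufidipoo].
/veogpuriobgoifuso/: /g/ and /p/ form a stop–stop cluster, so [i] is inserted between them. /b/ and /g/ form a stop–stop cluster, so [i] is inserted between them. → [veogipuriobigoifuso].
/vadtekeidbuptue/: /d/ and /t/ form a stop–stop cluster, so [i] is inserted between them. /d/ and /b/ form a stop–stop cluster, so [i] is inserted between them. /p/ and /t/ form a stop–stop cluster, so [i] is inserted between them. → [vaditekeidibupitue].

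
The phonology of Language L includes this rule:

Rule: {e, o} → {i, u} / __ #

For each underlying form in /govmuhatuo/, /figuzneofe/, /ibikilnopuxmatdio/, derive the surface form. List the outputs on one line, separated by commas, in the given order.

govmuhatuu, figuzneofi, ibikilnopuxmatdiu

/govmuhatuo/: /o/ is a mid vowel in word-final position, so it raises to [u]. → [govmuhatuu].
/figuzneofe/: /e/ is a mid vowel in word-final position, so it raises to [i]. → [figuzneofi].
/ibikilnopuxmatdio/: /o/ is a mid vowel in word-final position, so it raises to [u]. → [ibikilnopuxmatdiu].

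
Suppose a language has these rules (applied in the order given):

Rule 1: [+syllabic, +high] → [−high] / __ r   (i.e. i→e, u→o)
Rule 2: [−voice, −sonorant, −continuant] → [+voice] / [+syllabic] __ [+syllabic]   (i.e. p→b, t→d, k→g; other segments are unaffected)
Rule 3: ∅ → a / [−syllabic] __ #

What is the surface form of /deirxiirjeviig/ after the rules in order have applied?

deerxierjeviiga

Rule 1 (pre-rhotic lowering): /i/ is a high vowel immediately before /r/, so it lowers to [e]. /i/ is a high vowel immediately before /r/, so it lowers to [e]. /deirxiirjeviig/ → deerxierjeviig.
Rule 2 (intervocalic voicing): no segment meets the environment; /deerxierjeviig/ is unchanged.
Rule 3 (final a-epenthesis): the form ends in the consonant /g/, so [a] is inserted word-finally. /deerxierjeviig/ → deerxierjeviiga.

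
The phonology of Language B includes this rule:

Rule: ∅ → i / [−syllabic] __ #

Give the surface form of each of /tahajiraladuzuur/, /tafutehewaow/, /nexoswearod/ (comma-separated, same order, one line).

/tahajiraladuzuur/: the form ends in the consonant /r/, so [i] is inserted word-finally. → [tahajiraladuzuuri].
/tafutehewaow/: the form ends in the consonant /w/, so [i] is inserted word-finally. → [tafutehewaowi].
/nexoswearod/: the form ends in the consonant /d/, so [i] is inserted word-finally. → [nexoswearodi].

tahajiraladuzuuri, tafutehewaowi, nexoswearodi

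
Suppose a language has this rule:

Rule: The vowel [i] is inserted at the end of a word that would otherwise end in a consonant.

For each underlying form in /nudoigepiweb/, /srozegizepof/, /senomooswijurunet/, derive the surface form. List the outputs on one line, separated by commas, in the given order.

nudoigepiwebi, srozegizepofi, senomooswijuruneti

/nudoigepiweb/: the form ends in the consonant /b/, so [i] is inserted word-finally. → [nudoigepiwebi].
/srozegizepof/: the form ends in the consonant /f/, so [i] is inserted word-finally. → [srozegizepofi].
/senomooswijurunet/: the form ends in the consonant /t/, so [i] is inserted word-finally. → [senomooswijuruneti].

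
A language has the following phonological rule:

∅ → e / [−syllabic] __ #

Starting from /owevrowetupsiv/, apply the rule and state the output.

the form ends in the consonant /v/, so [e] is inserted word-finally.
Surface form: [owevrowetupsive].

owevrowetupsive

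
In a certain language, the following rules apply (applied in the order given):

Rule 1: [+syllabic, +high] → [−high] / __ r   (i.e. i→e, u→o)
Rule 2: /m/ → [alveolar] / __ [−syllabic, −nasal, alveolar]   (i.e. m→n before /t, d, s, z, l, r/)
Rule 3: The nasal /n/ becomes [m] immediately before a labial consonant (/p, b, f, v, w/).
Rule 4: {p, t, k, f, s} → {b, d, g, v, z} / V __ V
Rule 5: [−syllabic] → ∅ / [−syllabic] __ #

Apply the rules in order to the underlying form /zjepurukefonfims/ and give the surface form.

zjeborugevomfin

Rule 1 (pre-rhotic lowering): /u/ is a high vowel immediately before /r/, so it lowers to [o]. /zjepurukefonfims/ → zjeporukefonfims.
Rule 2 (nasal place assimilation): /m/ precedes the alveolar consonant /s/, so it assimilates in place to [n]. /zjeporukefonfims/ → zjeporukefonfins.
Rule 3 (nasal place assimilation): /n/ precedes the labial consonant /f/, so it assimilates in place to [m]. /zjeporukefonfins/ → zjeporukefomfins.
Rule 4 (intervocalic voicing): /p/ is a voiceless obstruent between vowels /e/ and /o/, so it voices to [b]. /k/ is a voiceless obstruent between vowels /u/ and /e/, so it voices to [g]. /f/ is a voiceless obstruent between vowels /e/ and /o/, so it voices to [v]. /zjeporukefomfins/ → zjeborugevomfins.
Rule 5 (final cluster simplification): /s/ is the second consonant of a word-final cluster /ns/, so it deletes. /zjeborugevomfins/ → zjeborugevomfin.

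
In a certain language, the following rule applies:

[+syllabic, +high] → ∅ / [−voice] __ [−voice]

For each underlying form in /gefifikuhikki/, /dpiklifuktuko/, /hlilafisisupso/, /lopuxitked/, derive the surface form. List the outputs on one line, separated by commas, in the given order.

/gefifikuhikki/: /i/ is a high vowel flanked by voiceless consonants /f/ and /f/, so it deletes. /i/ is a high vowel flanked by voiceless consonants /f/ and /k/, so it deletes. /u/ is a high vowel flanked by voiceless consonants /k/ and /h/, so it deletes. /i/ is a high vowel flanked by voiceless consonants /h/ and /k/, so it deletes. → [geffkhkki].
/dpiklifuktuko/: /i/ is a high vowel flanked by voiceless consonants /p/ and /k/, so it deletes. /u/ is a high vowel flanked by voiceless consonants /f/ and /k/, so it deletes. /u/ is a high vowel flanked by voiceless consonants /t/ and /k/, so it deletes. → [dpklifktko].
/hlilafisisupso/: /i/ is a high vowel flanked by voiceless consonants /f/ and /s/, so it deletes. /i/ is a high vowel flanked by voiceless consonants /s/ and /s/, so it deletes. /u/ is a high vowel flanked by voiceless consonants /s/ and /p/, so it deletes. → [hlilafsspso].
/lopuxitked/: /u/ is a high vowel flanked by voiceless consonants /p/ and /x/, so it deletes. /i/ is a high vowel flanked by voiceless consonants /x/ and /t/, so it deletes. → [lopxtked].

geffkhkki, dpklifktko, hlilafsspso, lopxtked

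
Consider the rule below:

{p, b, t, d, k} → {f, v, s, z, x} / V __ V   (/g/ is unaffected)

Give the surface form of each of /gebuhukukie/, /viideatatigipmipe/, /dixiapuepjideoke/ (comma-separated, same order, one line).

/gebuhukukie/: /b/ is a stop between vowels /e/ and /u/, so it spirantizes to the fricative [v]. /k/ is a stop between vowels /u/ and /u/, so it spirantizes to the fricative [x]. /k/ is a stop between vowels /u/ and /i/, so it spirantizes to the fricative [x]. → [gevuhuxuxie].
/viideatatigipmipe/: /d/ is a stop between vowels /i/ and /e/, so it spirantizes to the fricative [z]. /t/ is a stop between vowels /a/ and /a/, so it spirantizes to the fricative [s]. /t/ is a stop between vowels /a/ and /i/, so it spirantizes to the fricative [s]. /p/ is a stop between vowels /i/ and /e/, so it spirantizes to the fricative [f]. → [viizeasasigipmife].
/dixiapuepjideoke/: /p/ is a stop between vowels /a/ and /u/, so it spirantizes to the fricative [f]. /d/ is a stop between vowels /i/ and /e/, so it spirantizes to the fricative [z]. /k/ is a stop between vowels /o/ and /e/, so it spirantizes to the fricative [x]. → [dixiafuepjizeoxe].

gevuhuxuxie, viizeasasigipmife, dixiafuepjizeoxe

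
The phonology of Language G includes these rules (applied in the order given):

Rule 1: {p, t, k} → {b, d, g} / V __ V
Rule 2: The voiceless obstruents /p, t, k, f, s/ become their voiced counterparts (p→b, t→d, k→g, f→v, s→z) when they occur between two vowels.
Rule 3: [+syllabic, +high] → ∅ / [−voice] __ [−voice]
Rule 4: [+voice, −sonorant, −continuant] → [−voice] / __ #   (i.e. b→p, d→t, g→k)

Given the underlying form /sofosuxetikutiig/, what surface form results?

sovozuxedigudiik

Rule 1 (intervocalic voicing): /t/ is a voiceless stop between vowels /e/ and /i/, so it voices to [d]. /k/ is a voiceless stop between vowels /i/ and /u/, so it voices to [g]. /t/ is a voiceless stop between vowels /u/ and /i/, so it voices to [d]. /sofosuxetikutiig/ → sofosuxedigudiig.
Rule 2 (intervocalic voicing): /f/ is a voiceless obstruent between vowels /o/ and /o/, so it voices to [v]. /s/ is a voiceless obstruent between vowels /o/ and /u/, so it voices to [z]. /sofosuxedigudiig/ → sovozuxedigudiig.
Rule 3 (high vowel syncope): no segment meets the environment; /sovozuxedigudiig/ is unchanged.
Rule 4 (final devoicing): /g/ is a voiced stop in word-final position, so it devoices to [k]. /sovozuxedigudiig/ → sovozuxedigudiik.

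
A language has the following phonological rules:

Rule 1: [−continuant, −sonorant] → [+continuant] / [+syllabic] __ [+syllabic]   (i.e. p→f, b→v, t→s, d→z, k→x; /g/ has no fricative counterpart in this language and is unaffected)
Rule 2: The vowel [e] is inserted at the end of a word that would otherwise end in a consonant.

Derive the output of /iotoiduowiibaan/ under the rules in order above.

iosoizuowiivaane

Rule 1 (intervocalic spirantization): /t/ is a stop between vowels /o/ and /o/, so it spirantizes to the fricative [s]. /d/ is a stop between vowels /i/ and /u/, so it spirantizes to the fricative [z]. /b/ is a stop between vowels /i/ and /a/, so it spirantizes to the fricative [v]. /iotoiduowiibaan/ → iosoizuowiivaan.
Rule 2 (final e-epenthesis): the form ends in the consonant /n/, so [e] is inserted word-finally. /iosoizuowiivaan/ → iosoizuowiivaane.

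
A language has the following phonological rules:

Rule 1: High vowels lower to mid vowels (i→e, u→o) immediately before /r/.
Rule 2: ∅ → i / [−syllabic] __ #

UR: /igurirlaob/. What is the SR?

Rule 1 (pre-rhotic lowering): /u/ is a high vowel immediately before /r/, so it lowers to [o]. /i/ is a high vowel immediately before /r/, so it lowers to [e]. /igurirlaob/ → igorerlaob.
Rule 2 (final i-epenthesis): the form ends in the consonant /b/, so [i] is inserted word-finally. /igorerlaob/ → igorerlaobi.

igorerlaobi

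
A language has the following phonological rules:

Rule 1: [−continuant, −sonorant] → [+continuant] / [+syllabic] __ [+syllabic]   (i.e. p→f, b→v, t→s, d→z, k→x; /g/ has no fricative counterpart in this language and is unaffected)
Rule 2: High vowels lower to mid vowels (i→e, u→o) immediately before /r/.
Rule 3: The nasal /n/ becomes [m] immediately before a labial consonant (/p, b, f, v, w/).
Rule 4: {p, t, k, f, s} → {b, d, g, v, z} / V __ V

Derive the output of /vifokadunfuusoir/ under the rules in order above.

vivoxazumfuuzoer

Rule 1 (intervocalic spirantization): /k/ is a stop between vowels /o/ and /a/, so it spirantizes to the fricative [x]. /d/ is a stop between vowels /a/ and /u/, so it spirantizes to the fricative [z]. /vifokadunfuusoir/ → vifoxazunfuusoir.
Rule 2 (pre-rhotic lowering): /i/ is a high vowel immediately before /r/, so it lowers to [e]. /vifoxazunfuusoir/ → vifoxazunfuusoer.
Rule 3 (nasal place assimilation): /n/ precedes the labial consonant /f/, so it assimilates in place to [m]. /vifoxazunfuusoer/ → vifoxazumfuusoer.
Rule 4 (intervocalic voicing): /f/ is a voiceless obstruent between vowels /i/ and /o/, so it voices to [v]. /s/ is a voiceless obstruent between vowels /u/ and /o/, so it voices to [z]. /vifoxazumfuusoer/ → vivoxazumfuuzoer.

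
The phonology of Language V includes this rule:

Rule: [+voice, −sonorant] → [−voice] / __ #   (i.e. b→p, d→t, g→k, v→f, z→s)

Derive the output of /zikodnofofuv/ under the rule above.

Scanning /zikodnofofuv/: /z/ at position 1 is not in the conditioning environment; /d/ at position 5 is not in the conditioning environment; /v/ is a voiced obstruent in word-final position, so it devoices to [f].
Result: [zikodnofofuf].

zikodnofofuf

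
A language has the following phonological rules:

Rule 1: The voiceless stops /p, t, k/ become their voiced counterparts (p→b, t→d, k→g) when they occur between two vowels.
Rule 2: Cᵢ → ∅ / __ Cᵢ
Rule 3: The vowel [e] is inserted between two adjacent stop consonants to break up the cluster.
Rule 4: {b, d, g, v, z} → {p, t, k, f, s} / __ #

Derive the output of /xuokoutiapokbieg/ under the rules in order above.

xuogoudiabokebiek

Rule 1 (intervocalic voicing): /k/ is a voiceless stop between vowels /o/ and /o/, so it voices to [g]. /t/ is a voiceless stop between vowels /u/ and /i/, so it voices to [d]. /p/ is a voiceless stop between vowels /a/ and /o/, so it voices to [b]. /xuokoutiapokbieg/ → xuogoudiabokbieg.
Rule 2 (degemination): no segment meets the environment; /xuogoudiabokbieg/ is unchanged.
Rule 3 (stop-cluster e-epenthesis): /k/ and /b/ form a stop–stop cluster, so [e] is inserted between them. /xuogoudiabokbieg/ → xuogoudiabokebieg.
Rule 4 (final devoicing): /g/ is a voiced obstruent in word-final position, so it devoices to [k]. /xuogoudiabokebieg/ → xuogoudiabokebiek.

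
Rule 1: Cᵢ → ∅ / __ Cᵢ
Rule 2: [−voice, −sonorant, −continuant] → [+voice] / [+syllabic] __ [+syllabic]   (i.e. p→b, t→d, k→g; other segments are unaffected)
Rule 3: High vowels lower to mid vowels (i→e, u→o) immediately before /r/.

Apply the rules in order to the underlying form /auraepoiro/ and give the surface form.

Rule 1 (degemination): no segment meets the environment; /auraepoiro/ is unchanged.
Rule 2 (intervocalic voicing): /p/ is a voiceless stop between vowels /e/ and /o/, so it voices to [b]. /auraepoiro/ → auraeboiro.
Rule 3 (pre-rhotic lowering): /u/ is a high vowel immediately before /r/, so it lowers to [o]. /i/ is a high vowel immediately before /r/, so it lowers to [e]. /auraeboiro/ → aoraeboero.

aoraeboero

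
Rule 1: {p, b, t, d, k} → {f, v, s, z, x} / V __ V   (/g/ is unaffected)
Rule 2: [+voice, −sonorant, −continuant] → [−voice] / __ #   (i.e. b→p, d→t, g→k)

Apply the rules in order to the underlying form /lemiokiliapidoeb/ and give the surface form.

lemioxiliafizoep

Rule 1 (intervocalic spirantization): /k/ is a stop between vowels /o/ and /i/, so it spirantizes to the fricative [x]. /p/ is a stop between vowels /a/ and /i/, so it spirantizes to the fricative [f]. /d/ is a stop between vowels /i/ and /o/, so it spirantizes to the fricative [z]. /lemiokiliapidoeb/ → lemioxiliafizoeb.
Rule 2 (final devoicing): /b/ is a voiced stop in word-final position, so it devoices to [p]. /lemioxiliafizoeb/ → lemioxiliafizoep.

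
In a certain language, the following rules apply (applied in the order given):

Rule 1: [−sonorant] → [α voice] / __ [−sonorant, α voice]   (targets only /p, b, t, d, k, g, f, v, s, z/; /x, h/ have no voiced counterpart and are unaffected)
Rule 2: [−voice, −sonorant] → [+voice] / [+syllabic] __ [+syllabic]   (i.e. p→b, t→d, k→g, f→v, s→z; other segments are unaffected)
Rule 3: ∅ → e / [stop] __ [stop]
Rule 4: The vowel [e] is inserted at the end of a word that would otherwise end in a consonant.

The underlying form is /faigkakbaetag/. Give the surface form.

Rule 1 (regressive voicing assimilation): /g/ precedes the voiceless obstruent /k/, so it devoices to [k] by assimilation. /k/ precedes the voiced obstruent /b/, so it voices to [g] by assimilation. /faigkakbaetag/ → faikkagbaetag.
Rule 2 (intervocalic voicing): /t/ is a voiceless obstruent between vowels /e/ and /a/, so it voices to [d]. /faikkagbaetag/ → faikkagbaedag.
Rule 3 (stop-cluster e-epenthesis): /k/ and /k/ form a stop–stop cluster, so [e] is inserted between them. /g/ and /b/ form a stop–stop cluster, so [e] is inserted between them. /faikkagbaedag/ → faikekagebaedag.
Rule 4 (final e-epenthesis): the form ends in the consonant /g/, so [e] is inserted word-finally. /faikekagebaedag/ → faikekagebaedage.

faikekagebaedage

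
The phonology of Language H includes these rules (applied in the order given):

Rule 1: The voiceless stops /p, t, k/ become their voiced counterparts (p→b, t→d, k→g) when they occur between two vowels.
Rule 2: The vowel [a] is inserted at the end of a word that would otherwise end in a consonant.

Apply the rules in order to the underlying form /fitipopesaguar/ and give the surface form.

Rule 1 (intervocalic voicing): /t/ is a voiceless stop between vowels /i/ and /i/, so it voices to [d]. /p/ is a voiceless stop between vowels /i/ and /o/, so it voices to [b]. /p/ is a voiceless stop between vowels /o/ and /e/, so it voices to [b]. /fitipopesaguar/ → fidibobesaguar.
Rule 2 (final a-epenthesis): the form ends in the consonant /r/, so [a] is inserted word-finally. /fidibobesaguar/ → fidibobesaguara.

fidibobesaguara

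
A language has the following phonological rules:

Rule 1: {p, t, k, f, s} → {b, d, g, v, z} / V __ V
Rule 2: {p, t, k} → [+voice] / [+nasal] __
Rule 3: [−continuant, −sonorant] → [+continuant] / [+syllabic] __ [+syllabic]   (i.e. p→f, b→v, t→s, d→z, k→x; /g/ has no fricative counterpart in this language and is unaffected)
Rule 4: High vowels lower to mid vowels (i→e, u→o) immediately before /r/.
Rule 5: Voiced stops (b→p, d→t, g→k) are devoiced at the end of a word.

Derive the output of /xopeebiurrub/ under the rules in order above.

xoveeviorrup

Rule 1 (intervocalic voicing): /p/ is a voiceless obstruent between vowels /o/ and /e/, so it voices to [b]. /xopeebiurrub/ → xobeebiurrub.
Rule 2 (post-nasal voicing): no segment meets the environment; /xobeebiurrub/ is unchanged.
Rule 3 (intervocalic spirantization): /b/ is a stop between vowels /o/ and /e/, so it spirantizes to the fricative [v]. /b/ is a stop between vowels /e/ and /i/, so it spirantizes to the fricative [v]. /xobeebiurrub/ → xoveeviurrub.
Rule 4 (pre-rhotic lowering): /u/ is a high vowel immediately before /r/, so it lowers to [o]. /xoveeviurrub/ → xoveeviorrub.
Rule 5 (final devoicing): /b/ is a voiced stop in word-final position, so it devoices to [p]. /xoveeviorrub/ → xoveeviorrup.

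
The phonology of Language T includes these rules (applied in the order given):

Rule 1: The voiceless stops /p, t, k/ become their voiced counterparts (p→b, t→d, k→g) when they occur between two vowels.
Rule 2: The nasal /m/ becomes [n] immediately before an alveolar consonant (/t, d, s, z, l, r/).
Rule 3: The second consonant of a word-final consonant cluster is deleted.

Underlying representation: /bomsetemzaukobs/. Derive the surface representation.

bonsedenzaugob

Rule 1 (intervocalic voicing): /t/ is a voiceless stop between vowels /e/ and /e/, so it voices to [d]. /k/ is a voiceless stop between vowels /u/ and /o/, so it voices to [g]. /bomsetemzaukobs/ → bomsedemzaugobs.
Rule 2 (nasal place assimilation): /m/ precedes the alveolar consonant /s/, so it assimilates in place to [n]. /m/ precedes the alveolar consonant /z/, so it assimilates in place to [n]. /bomsedemzaugobs/ → bonsedenzaugobs.
Rule 3 (final cluster simplification): /s/ is the second consonant of a word-final cluster /bs/, so it deletes. /bonsedenzaugobs/ → bonsedenzaugob.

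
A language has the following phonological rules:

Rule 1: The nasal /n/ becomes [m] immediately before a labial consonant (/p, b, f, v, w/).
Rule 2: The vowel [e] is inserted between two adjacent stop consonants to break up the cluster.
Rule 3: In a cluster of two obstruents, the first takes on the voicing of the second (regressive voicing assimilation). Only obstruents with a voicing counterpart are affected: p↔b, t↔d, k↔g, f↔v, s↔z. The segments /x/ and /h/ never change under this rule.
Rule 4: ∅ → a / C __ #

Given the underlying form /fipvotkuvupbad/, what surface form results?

Rule 1 (nasal place assimilation): no segment meets the environment; /fipvotkuvupbad/ is unchanged.
Rule 2 (stop-cluster e-epenthesis): /t/ and /k/ form a stop–stop cluster, so [e] is inserted between them. /p/ and /b/ form a stop–stop cluster, so [e] is inserted between them. /fipvotkuvupbad/ → fipvotekuvupebad.
Rule 3 (regressive voicing assimilation): /p/ precedes the voiced obstruent /v/, so it voices to [b] by assimilation. /fipvotekuvupebad/ → fibvotekuvupebad.
Rule 4 (final a-epenthesis): the form ends in the consonant /d/, so [a] is inserted word-finally. /fibvotekuvupebad/ → fibvotekuvupebada.

fibvotekuvupebada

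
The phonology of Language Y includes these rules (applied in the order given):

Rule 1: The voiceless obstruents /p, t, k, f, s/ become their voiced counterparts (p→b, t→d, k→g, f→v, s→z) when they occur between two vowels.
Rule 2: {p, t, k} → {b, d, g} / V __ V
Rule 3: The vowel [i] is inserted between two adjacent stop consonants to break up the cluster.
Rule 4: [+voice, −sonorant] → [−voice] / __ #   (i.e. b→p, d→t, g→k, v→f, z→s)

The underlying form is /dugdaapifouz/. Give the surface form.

dugidaabivous

Rule 1 (intervocalic voicing): /p/ is a voiceless obstruent between vowels /a/ and /i/, so it voices to [b]. /f/ is a voiceless obstruent between vowels /i/ and /o/, so it voices to [v]. /dugdaapifouz/ → dugdaabivouz.
Rule 2 (intervocalic voicing): no segment meets the environment; /dugdaabivouz/ is unchanged.
Rule 3 (stop-cluster i-epenthesis): /g/ and /d/ form a stop–stop cluster, so [i] is inserted between them. /dugdaabivouz/ → dugidaabivouz.
Rule 4 (final devoicing): /z/ is a voiced obstruent in word-final position, so it devoices to [s]. /dugidaabivouz/ → dugidaabivous.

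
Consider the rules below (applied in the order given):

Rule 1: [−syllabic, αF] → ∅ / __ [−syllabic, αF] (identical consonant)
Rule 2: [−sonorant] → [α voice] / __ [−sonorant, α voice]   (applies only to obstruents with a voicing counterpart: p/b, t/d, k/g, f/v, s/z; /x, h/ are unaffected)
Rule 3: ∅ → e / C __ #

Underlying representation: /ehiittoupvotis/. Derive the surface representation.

ehiitoubvotise

Rule 1 (degemination): /tt/ is a geminate; the first /t/ deletes. /ehiittoupvotis/ → ehiitoupvotis.
Rule 2 (regressive voicing assimilation): /p/ precedes the voiced obstruent /v/, so it voices to [b] by assimilation. /ehiitoupvotis/ → ehiitoubvotis.
Rule 3 (final e-epenthesis): the form ends in the consonant /s/, so [e] is inserted word-finally. /ehiitoubvotis/ → ehiitoubvotise.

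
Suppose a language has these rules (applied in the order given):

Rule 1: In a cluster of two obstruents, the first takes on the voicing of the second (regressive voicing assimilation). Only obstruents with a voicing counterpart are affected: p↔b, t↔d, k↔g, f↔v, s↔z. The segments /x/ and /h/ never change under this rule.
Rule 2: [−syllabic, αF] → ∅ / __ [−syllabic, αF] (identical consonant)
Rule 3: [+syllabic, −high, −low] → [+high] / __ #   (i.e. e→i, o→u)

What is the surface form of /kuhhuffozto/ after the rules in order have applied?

Rule 1 (regressive voicing assimilation): /z/ precedes the voiceless obstruent /t/, so it devoices to [s] by assimilation. /kuhhuffozto/ → kuhhuffosto.
Rule 2 (degemination): /hh/ is a geminate; the first /h/ deletes. /ff/ is a geminate; the first /f/ deletes. /kuhhuffosto/ → kuhufosto.
Rule 3 (final vowel raising): /o/ is a mid vowel in word-final position, so it raises to [u]. /kuhufosto/ → kuhufostu.

kuhufostu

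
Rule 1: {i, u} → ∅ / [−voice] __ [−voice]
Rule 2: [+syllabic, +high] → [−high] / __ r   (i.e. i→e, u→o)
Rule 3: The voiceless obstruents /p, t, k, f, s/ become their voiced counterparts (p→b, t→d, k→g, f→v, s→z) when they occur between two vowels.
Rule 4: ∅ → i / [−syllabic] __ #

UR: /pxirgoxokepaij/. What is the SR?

pxergoxogebaiji

Rule 1 (high vowel syncope): no segment meets the environment; /pxirgoxokepaij/ is unchanged.
Rule 2 (pre-rhotic lowering): /i/ is a high vowel immediately before /r/, so it lowers to [e]. /pxirgoxokepaij/ → pxergoxokepaij.
Rule 3 (intervocalic voicing): /k/ is a voiceless obstruent between vowels /o/ and /e/, so it voices to [g]. /p/ is a voiceless obstruent between vowels /e/ and /a/, so it voices to [b]. /pxergoxokepaij/ → pxergoxogebaij.
Rule 4 (final i-epenthesis): the form ends in the consonant /j/, so [i] is inserted word-finally. /pxergoxogebaij/ → pxergoxogebaiji.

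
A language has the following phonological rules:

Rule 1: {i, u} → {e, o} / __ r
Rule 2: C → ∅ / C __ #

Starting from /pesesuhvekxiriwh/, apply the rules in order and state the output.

pesesuhvekxeriw

Rule 1 (pre-rhotic lowering): /i/ is a high vowel immediately before /r/, so it lowers to [e]. /pesesuhvekxiriwh/ → pesesuhvekxeriwh.
Rule 2 (final cluster simplification): /h/ is the second consonant of a word-final cluster /wh/, so it deletes. /pesesuhvekxeriwh/ → pesesuhvekxeriw.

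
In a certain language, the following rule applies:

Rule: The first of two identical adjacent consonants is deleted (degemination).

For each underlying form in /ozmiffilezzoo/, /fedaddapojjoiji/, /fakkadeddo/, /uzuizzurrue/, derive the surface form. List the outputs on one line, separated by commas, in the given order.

ozmifilezoo, fedadapojoiji, fakadedo, uzuizurue

/ozmiffilezzoo/: /ff/ is a geminate; the first /f/ deletes. /zz/ is a geminate; the first /z/ deletes. → [ozmifilezoo].
/fedaddapojjoiji/: /dd/ is a geminate; the first /d/ deletes. /jj/ is a geminate; the first /j/ deletes. → [fedadapojoiji].
/fakkadeddo/: /kk/ is a geminate; the first /k/ deletes. /dd/ is a geminate; the first /d/ deletes. → [fakadedo].
/uzuizzurrue/: /zz/ is a geminate; the first /z/ deletes. /rr/ is a geminate; the first /r/ deletes. → [uzuizurue].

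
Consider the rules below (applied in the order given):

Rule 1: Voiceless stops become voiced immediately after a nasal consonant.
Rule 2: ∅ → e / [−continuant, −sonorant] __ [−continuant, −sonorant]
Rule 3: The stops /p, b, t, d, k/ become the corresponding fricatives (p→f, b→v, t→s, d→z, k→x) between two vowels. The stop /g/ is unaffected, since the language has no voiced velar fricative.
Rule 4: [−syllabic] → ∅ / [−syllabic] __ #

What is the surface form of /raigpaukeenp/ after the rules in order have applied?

raigefauxeen

Rule 1 (post-nasal voicing): /p/ is a voiceless stop immediately after the nasal /n/, so it voices to [b]. /raigpaukeenp/ → raigpaukeenb.
Rule 2 (stop-cluster e-epenthesis): /g/ and /p/ form a stop–stop cluster, so [e] is inserted between them. /raigpaukeenb/ → raigepaukeenb.
Rule 3 (intervocalic spirantization): /p/ is a stop between vowels /e/ and /a/, so it spirantizes to the fricative [f]. /k/ is a stop between vowels /u/ and /e/, so it spirantizes to the fricative [x]. /raigepaukeenb/ → raigefauxeenb.
Rule 4 (final cluster simplification): /b/ is the second consonant of a word-final cluster /nb/, so it deletes. /raigefauxeenb/ → raigefauxeen.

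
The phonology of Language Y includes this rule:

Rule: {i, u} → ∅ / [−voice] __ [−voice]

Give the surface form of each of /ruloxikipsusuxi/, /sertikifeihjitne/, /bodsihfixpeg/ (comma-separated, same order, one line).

/ruloxikipsusuxi/: /i/ is a high vowel flanked by voiceless consonants /x/ and /k/, so it deletes. /i/ is a high vowel flanked by voiceless consonants /k/ and /p/, so it deletes. /u/ is a high vowel flanked by voiceless consonants /s/ and /s/, so it deletes. /u/ is a high vowel flanked by voiceless consonants /s/ and /x/, so it deletes. → [ruloxkpssxi].
/sertikifeihjitne/: /i/ is a high vowel flanked by voiceless consonants /t/ and /k/, so it deletes. /i/ is a high vowel flanked by voiceless consonants /k/ and /f/, so it deletes. → [sertkfeihjitne].
/bodsihfixpeg/: /i/ is a high vowel flanked by voiceless consonants /s/ and /h/, so it deletes. /i/ is a high vowel flanked by voiceless consonants /f/ and /x/, so it deletes. → [bodshfxpeg].

ruloxkpssxi, sertkfeihjitne, bodshfxpeg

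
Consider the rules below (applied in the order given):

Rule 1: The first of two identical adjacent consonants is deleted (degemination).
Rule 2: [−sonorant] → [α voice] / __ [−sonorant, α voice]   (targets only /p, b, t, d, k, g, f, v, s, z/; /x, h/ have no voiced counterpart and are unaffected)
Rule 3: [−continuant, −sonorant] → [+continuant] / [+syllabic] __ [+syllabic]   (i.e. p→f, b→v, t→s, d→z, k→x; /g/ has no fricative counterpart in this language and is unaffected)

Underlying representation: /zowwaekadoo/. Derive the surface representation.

zowaexazoo

Rule 1 (degemination): /ww/ is a geminate; the first /w/ deletes. /zowwaekadoo/ → zowaekadoo.
Rule 2 (regressive voicing assimilation): no segment meets the environment; /zowaekadoo/ is unchanged.
Rule 3 (intervocalic spirantization): /k/ is a stop between vowels /e/ and /a/, so it spirantizes to the fricative [x]. /d/ is a stop between vowels /a/ and /o/, so it spirantizes to the fricative [z]. /zowaekadoo/ → zowaexazoo.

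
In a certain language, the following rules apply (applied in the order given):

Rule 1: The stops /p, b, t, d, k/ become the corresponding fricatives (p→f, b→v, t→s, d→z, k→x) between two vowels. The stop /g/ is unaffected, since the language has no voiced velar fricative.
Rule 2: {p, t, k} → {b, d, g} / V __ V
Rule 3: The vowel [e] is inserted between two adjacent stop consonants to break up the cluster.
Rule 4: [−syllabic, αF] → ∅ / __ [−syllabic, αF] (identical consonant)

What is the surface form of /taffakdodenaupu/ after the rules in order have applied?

tafakedozenaufu

Rule 1 (intervocalic spirantization): /d/ is a stop between vowels /o/ and /e/, so it spirantizes to the fricative [z]. /p/ is a stop between vowels /u/ and /u/, so it spirantizes to the fricative [f]. /taffakdodenaupu/ → taffakdozenaufu.
Rule 2 (intervocalic voicing): no segment meets the environment; /taffakdozenaufu/ is unchanged.
Rule 3 (stop-cluster e-epenthesis): /k/ and /d/ form a stop–stop cluster, so [e] is inserted between them. /taffakdozenaufu/ → taffakedozenaufu.
Rule 4 (degemination): /ff/ is a geminate; the first /f/ deletes. /taffakedozenaufu/ → tafakedozenaufu.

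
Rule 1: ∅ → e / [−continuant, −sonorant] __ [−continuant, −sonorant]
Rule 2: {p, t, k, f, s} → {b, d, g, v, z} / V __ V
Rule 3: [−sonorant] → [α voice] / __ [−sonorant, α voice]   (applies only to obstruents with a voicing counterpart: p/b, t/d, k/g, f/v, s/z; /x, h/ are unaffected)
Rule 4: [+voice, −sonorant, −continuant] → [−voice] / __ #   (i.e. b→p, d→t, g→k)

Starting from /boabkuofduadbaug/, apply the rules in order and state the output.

boabeguovduadebauk

Rule 1 (stop-cluster e-epenthesis): /b/ and /k/ form a stop–stop cluster, so [e] is inserted between them. /d/ and /b/ form a stop–stop cluster, so [e] is inserted between them. /boabkuofduadbaug/ → boabekuofduadebaug.
Rule 2 (intervocalic voicing): /k/ is a voiceless obstruent between vowels /e/ and /u/, so it voices to [g]. /boabekuofduadebaug/ → boabeguofduadebaug.
Rule 3 (regressive voicing assimilation): /f/ precedes the voiced obstruent /d/, so it voices to [v] by assimilation. /boabeguofduadebaug/ → boabeguovduadebaug.
Rule 4 (final devoicing): /g/ is a voiced stop in word-final position, so it devoices to [k]. /boabeguovduadebaug/ → boabeguovduadebauk.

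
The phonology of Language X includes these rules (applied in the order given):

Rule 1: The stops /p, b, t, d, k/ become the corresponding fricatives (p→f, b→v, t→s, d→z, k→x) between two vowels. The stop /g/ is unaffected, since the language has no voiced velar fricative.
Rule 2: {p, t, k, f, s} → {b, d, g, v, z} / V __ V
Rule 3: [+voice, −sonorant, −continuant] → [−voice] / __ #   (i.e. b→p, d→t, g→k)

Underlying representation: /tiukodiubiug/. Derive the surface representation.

tiuxoziuviuk

Rule 1 (intervocalic spirantization): /k/ is a stop between vowels /u/ and /o/, so it spirantizes to the fricative [x]. /d/ is a stop between vowels /o/ and /i/, so it spirantizes to the fricative [z]. /b/ is a stop between vowels /u/ and /i/, so it spirantizes to the fricative [v]. /tiukodiubiug/ → tiuxoziuviug.
Rule 2 (intervocalic voicing): no segment meets the environment; /tiuxoziuviug/ is unchanged.
Rule 3 (final devoicing): /g/ is a voiced stop in word-final position, so it devoices to [k]. /tiuxoziuviug/ → tiuxoziuviuk.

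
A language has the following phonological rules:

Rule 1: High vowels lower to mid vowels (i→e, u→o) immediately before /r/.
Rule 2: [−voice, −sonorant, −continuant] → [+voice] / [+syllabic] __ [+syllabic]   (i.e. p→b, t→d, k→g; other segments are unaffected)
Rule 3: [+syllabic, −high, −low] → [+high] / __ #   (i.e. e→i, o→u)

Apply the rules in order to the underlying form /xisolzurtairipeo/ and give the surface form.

xisolzortaeribeu

Rule 1 (pre-rhotic lowering): /u/ is a high vowel immediately before /r/, so it lowers to [o]. /i/ is a high vowel immediately before /r/, so it lowers to [e]. /xisolzurtairipeo/ → xisolzortaeripeo.
Rule 2 (intervocalic voicing): /p/ is a voiceless stop between vowels /i/ and /e/, so it voices to [b]. /xisolzortaeripeo/ → xisolzortaeribeo.
Rule 3 (final vowel raising): /o/ is a mid vowel in word-final position, so it raises to [u]. /xisolzortaeribeo/ → xisolzortaeribeu.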